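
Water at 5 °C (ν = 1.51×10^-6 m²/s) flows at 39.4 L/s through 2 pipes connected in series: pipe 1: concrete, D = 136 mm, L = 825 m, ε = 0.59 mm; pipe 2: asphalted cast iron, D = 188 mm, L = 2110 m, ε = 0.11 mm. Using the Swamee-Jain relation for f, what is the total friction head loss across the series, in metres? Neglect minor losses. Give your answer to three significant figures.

Pipe 1: V = 2.712 m/s, Re = 2.44×10^5, ε/D = 0.00434, f = 0.02969, h_1 = f(L/D)V²/2g = 67.53 m
Pipe 2: V = 1.419 m/s, Re = 1.77×10^5, ε/D = 5.85×10^-4, f = 0.01958, h_2 = f(L/D)V²/2g = 22.56 m
Series → Q common, losses add: H = Σh = 90.09 m

H ≈ 90.1 m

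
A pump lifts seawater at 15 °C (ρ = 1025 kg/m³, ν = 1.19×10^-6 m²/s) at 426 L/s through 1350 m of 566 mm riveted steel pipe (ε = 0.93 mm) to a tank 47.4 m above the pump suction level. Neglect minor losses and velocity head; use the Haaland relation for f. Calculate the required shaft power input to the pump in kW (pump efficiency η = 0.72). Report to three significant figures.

P_shaft ≈ 329 kW

V = 4Q/(πD²) = 1.693 m/s; Re = 8.05×10^5; ε/D = 0.00164; f = 0.02252
h_f = f(L/D)V²/2g = 7.848 m
Total head H = z + h_f = 47.4 + 7.848 = 55.25 m
P_hyd = ρgQH = 1025·9.81·0.426·55.25 = 236.7 kW
P_shaft = P_hyd/η = 236.7/0.72 = 328.7 kW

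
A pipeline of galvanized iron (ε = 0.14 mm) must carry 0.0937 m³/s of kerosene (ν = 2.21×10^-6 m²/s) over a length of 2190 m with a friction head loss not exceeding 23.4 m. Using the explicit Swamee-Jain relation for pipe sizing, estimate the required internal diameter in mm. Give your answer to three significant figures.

D ≈ 269 mm

Swamee-Jain (Type III): D = 0.66·[ε^1.25·(LQ²/(gh_f))^4.75 + ν·Q^9.4·(L/(gh_f))^5.2]^0.04
LQ²/(gh_f) = 0.08376; L/(gh_f) = 9.540
Term 1 = ε^1.25·(…)^4.75 = 1.17×10^-10; Term 2 = ν·Q^9.4·(…)^5.2 = 5.92×10^-11
D = 0.66·(1.17×10^-10 + 5.92×10^-11)^0.04 = 0.2688 m = 269 mm
Check: V = 1.65 m/s, Re = 2.01×10^5, f = 0.01904, h_f = 21.6 m ≈ 23.4 m ✓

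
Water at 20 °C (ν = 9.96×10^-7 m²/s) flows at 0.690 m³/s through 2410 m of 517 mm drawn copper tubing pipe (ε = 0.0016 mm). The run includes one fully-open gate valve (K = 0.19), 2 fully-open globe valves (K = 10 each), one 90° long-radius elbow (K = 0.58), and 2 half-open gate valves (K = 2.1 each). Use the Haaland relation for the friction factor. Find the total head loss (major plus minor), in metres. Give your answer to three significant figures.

V = 4Q/(πD²) = 3.287 m/s; V²/2g = 0.5506 m
Re = 1.71×10^6, ε/D = 3.09×10^-6 → f = 0.01069 (Haaland)
Major: h_f = f(L/D)·V²/2g = 0.01069·4662·0.5506 = 27.43 m
Minor: ΣK = 25.0; h_m = ΣK·V²/2g = 13.75 m
Total H_L = 27.43 + 13.75 = 41.18 m

H_L ≈ 41.2 m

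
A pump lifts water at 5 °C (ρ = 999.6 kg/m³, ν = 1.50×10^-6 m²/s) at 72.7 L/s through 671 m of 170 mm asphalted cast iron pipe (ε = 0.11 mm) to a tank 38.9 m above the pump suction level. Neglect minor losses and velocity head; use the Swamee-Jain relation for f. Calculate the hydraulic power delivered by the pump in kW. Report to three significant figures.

P_hyd ≈ 55.6 kW

V = 4Q/(πD²) = 3.203 m/s; Re = 3.63×10^5; ε/D = 6.47×10^-4; f = 0.01892
h_f = f(L/D)V²/2g = 39.05 m
Total head H = z + h_f = 38.9 + 39.05 = 77.95 m
P_hyd = ρgQH = 999.6·9.81·0.0727·77.95 = 55.57 kW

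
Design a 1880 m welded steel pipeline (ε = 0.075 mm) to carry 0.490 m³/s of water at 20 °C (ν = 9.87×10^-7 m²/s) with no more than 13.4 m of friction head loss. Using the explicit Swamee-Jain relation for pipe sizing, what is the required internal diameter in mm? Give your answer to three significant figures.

D ≈ 527 mm

Swamee-Jain (Type III): D = 0.66·[ε^1.25·(LQ²/(gh_f))^4.75 + ν·Q^9.4·(L/(gh_f))^5.2]^0.04
LQ²/(gh_f) = 3.434; L/(gh_f) = 14.30
Term 1 = ε^1.25·(…)^4.75 = 0.00245; Term 2 = ν·Q^9.4·(…)^5.2 = 0.00123
D = 0.66·(0.00245 + 0.00123)^0.04 = 0.5274 m = 527 mm
Check: V = 2.24 m/s, Re = 1.20×10^6, f = 0.01392, h_f = 12.7 m ≈ 13.4 m ✓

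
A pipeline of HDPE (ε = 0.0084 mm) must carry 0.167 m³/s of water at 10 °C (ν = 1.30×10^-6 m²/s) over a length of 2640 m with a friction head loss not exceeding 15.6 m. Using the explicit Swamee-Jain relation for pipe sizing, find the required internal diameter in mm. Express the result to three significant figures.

Swamee-Jain (Type III): D = 0.66·[ε^1.25·(LQ²/(gh_f))^4.75 + ν·Q^9.4·(L/(gh_f))^5.2]^0.04
LQ²/(gh_f) = 0.4811; L/(gh_f) = 17.25
Term 1 = ε^1.25·(…)^4.75 = 1.40×10^-8; Term 2 = ν·Q^9.4·(…)^5.2 = 1.73×10^-7
D = 0.66·(1.40×10^-8 + 1.73×10^-7)^0.04 = 0.3552 m = 355 mm
Check: V = 1.69 m/s, Re = 4.61×10^5, f = 0.01364, h_f = 14.7 m ≈ 15.6 m ✓

D ≈ 355 mm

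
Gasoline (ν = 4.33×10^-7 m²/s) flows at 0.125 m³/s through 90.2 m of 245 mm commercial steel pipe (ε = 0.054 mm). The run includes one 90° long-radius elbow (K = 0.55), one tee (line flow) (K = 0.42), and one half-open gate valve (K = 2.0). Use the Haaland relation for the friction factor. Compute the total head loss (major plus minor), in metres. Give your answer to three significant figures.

H_L ≈ 2.99 m

V = 4Q/(πD²) = 2.651 m/s; V²/2g = 0.3583 m
Re = 1.50×10^6, ε/D = 2.20×10^-4 → f = 0.01458 (Haaland)
Major: h_f = f(L/D)·V²/2g = 0.01458·368.2·0.3583 = 1.923 m
Minor: ΣK = 2.97; h_m = ΣK·V²/2g = 1.064 m
Total H_L = 1.923 + 1.064 = 2.987 m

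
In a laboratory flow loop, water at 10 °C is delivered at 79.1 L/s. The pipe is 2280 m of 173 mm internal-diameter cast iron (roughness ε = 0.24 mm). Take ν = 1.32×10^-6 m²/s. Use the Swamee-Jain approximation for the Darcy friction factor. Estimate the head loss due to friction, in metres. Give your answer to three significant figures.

h_f ≈ 167 m

V = 4Q/(πD²) = 4·0.0791/(π·0.173²) = 3.365 m/s
Re = VD/ν = 3.365·0.173/1.32×10^-6 = 4.41×10^5 → turbulent
ε/D = 0.24/173 = 0.00139
Swamee-Jain: f = 0.02196
h_f = f(L/D)V²/(2g) = 0.02196·(2280/0.173)·3.365²/(2·9.81) = 167.0 m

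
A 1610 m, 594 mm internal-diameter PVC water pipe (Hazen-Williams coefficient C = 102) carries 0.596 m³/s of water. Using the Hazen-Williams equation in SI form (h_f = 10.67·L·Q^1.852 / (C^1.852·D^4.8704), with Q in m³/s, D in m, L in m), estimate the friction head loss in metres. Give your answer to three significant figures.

h_f ≈ 15.9 m

h_f = 10.67·1610·0.596^1.852 / (102^1.852·0.594^4.8704) = 15.87 m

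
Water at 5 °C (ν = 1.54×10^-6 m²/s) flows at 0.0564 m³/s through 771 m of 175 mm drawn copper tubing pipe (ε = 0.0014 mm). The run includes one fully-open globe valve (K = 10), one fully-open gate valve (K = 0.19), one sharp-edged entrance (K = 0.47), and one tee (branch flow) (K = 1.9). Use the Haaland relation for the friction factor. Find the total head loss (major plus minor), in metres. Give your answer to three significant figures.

H_L ≈ 21.7 m

V = 4Q/(πD²) = 2.345 m/s; V²/2g = 0.2802 m
Re = 2.66×10^5, ε/D = 8.00×10^-6 → f = 0.01473 (Haaland)
Major: h_f = f(L/D)·V²/2g = 0.01473·4406·0.2802 = 18.18 m
Minor: ΣK = 12.6; h_m = ΣK·V²/2g = 3.520 m
Total H_L = 18.18 + 3.520 = 21.70 m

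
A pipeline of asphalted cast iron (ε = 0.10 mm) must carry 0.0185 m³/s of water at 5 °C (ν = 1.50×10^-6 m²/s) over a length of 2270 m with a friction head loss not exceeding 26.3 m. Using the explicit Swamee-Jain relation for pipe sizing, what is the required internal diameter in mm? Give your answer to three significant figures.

Swamee-Jain (Type III): D = 0.66·[ε^1.25·(LQ²/(gh_f))^4.75 + ν·Q^9.4·(L/(gh_f))^5.2]^0.04
LQ²/(gh_f) = 0.003011; L/(gh_f) = 8.798
Term 1 = ε^1.25·(…)^4.75 = 1.06×10^-17; Term 2 = ν·Q^9.4·(…)^5.2 = 6.29×10^-18
D = 0.66·(1.06×10^-17 + 6.29×10^-18)^0.04 = 0.1408 m = 141 mm
Check: V = 1.19 m/s, Re = 1.12×10^5, f = 0.02103, h_f = 24.4 m ≈ 26.3 m ✓

D ≈ 141 mm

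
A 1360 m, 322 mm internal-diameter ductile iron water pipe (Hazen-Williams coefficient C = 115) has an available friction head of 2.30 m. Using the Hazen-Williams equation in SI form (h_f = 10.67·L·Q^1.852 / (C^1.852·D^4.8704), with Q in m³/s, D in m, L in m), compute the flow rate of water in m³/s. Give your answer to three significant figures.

Q ≈ 0.0518 m³/s

Rearranging: Q = [h_f·C^1.852·D^4.8704 / (10.67·L)]^(1/1.852)
Q = [2.30·115^1.852·0.322^4.8704 / (10.67·1360)]^0.540 = 0.05184 m³/s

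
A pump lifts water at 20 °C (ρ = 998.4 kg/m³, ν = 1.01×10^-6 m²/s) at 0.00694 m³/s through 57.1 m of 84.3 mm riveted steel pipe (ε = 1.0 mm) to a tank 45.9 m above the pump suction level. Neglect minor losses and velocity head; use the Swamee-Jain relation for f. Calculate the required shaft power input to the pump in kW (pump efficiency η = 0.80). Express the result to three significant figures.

P_shaft ≈ 4.09 kW

V = 4Q/(πD²) = 1.243 m/s; Re = 1.04×10^5; ε/D = 0.0119; f = 0.04095
h_f = f(L/D)V²/2g = 2.186 m
Total head H = z + h_f = 45.9 + 2.186 = 48.09 m
P_hyd = ρgQH = 998.4·9.81·0.00694·48.09 = 3.268 kW
P_shaft = P_hyd/η = 3.268/0.80 = 4.086 kW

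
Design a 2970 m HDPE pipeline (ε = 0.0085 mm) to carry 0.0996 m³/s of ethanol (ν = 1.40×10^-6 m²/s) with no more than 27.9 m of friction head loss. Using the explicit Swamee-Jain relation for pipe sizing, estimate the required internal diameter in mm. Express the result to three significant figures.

D ≈ 266 mm

Swamee-Jain (Type III): D = 0.66·[ε^1.25·(LQ²/(gh_f))^4.75 + ν·Q^9.4·(L/(gh_f))^5.2]^0.04
LQ²/(gh_f) = 0.1076; L/(gh_f) = 10.85
Term 1 = ε^1.25·(…)^4.75 = 1.16×10^-11; Term 2 = ν·Q^9.4·(…)^5.2 = 1.30×10^-10
D = 0.66·(1.16×10^-11 + 1.30×10^-10)^0.04 = 0.2664 m = 266 mm
Check: V = 1.79 m/s, Re = 3.40×10^5, f = 0.01444, h_f = 26.2 m ≈ 27.9 m ✓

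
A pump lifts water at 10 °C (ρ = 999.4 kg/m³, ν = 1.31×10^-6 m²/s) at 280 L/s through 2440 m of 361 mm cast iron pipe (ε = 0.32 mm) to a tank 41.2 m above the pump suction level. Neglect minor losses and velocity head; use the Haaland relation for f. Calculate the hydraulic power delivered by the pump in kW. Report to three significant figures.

V = 4Q/(πD²) = 2.736 m/s; Re = 7.54×10^5; ε/D = 8.86×10^-4; f = 0.01949
h_f = f(L/D)V²/2g = 50.25 m
Total head H = z + h_f = 41.2 + 50.25 = 91.45 m
P_hyd = ρgQH = 999.4·9.81·0.280·91.45 = 251.1 kW

P_hyd ≈ 251 kW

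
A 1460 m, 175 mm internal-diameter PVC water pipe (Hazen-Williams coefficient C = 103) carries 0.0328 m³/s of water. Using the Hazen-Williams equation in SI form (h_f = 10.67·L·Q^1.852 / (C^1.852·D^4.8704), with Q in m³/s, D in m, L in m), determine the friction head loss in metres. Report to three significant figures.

h_f ≈ 25.3 m

h_f = 10.67·1460·0.0328^1.852 / (103^1.852·0.175^4.8704) = 25.28 m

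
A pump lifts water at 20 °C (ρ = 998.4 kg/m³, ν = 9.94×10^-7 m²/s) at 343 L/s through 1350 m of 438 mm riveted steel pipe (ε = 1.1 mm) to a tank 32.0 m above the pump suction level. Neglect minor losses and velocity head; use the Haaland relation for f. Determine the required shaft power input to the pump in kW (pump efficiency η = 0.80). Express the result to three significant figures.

V = 4Q/(πD²) = 2.276 m/s; Re = 1.00×10^6; ε/D = 0.00251; f = 0.02509
h_f = f(L/D)V²/2g = 20.43 m
Total head H = z + h_f = 32.0 + 20.43 = 52.43 m
P_hyd = ρgQH = 998.4·9.81·0.343·52.43 = 176.1 kW
P_shaft = P_hyd/η = 176.1/0.80 = 220.2 kW

P_shaft ≈ 220 kW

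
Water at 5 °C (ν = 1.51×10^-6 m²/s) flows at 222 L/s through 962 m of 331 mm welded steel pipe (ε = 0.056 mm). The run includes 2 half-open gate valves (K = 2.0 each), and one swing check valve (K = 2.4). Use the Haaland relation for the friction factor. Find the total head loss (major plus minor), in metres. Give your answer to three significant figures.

V = 4Q/(πD²) = 2.580 m/s; V²/2g = 0.3392 m
Re = 5.66×10^5, ε/D = 1.69×10^-4 → f = 0.01483 (Haaland)
Major: h_f = f(L/D)·V²/2g = 0.01483·2906·0.3392 = 14.62 m
Minor: ΣK = 6.40; h_m = ΣK·V²/2g = 2.171 m
Total H_L = 14.62 + 2.171 = 16.79 m

H_L ≈ 16.8 m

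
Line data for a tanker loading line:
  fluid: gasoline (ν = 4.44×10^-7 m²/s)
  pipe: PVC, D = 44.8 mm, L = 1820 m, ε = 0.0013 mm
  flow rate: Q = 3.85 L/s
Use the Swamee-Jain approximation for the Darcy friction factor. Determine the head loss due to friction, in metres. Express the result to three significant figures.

V = 4Q/(πD²) = 4·0.00385/(π·0.0448²) = 2.442 m/s
Re = VD/ν = 2.442·0.0448/4.44×10^-7 = 2.46×10^5 → turbulent
ε/D = 0.0013/44.8 = 2.90×10^-5
Swamee-Jain: f = 0.01522
h_f = f(L/D)V²/(2g) = 0.01522·(1820/0.0448)·2.442²/(2·9.81) = 188.0 m

h_f ≈ 188 m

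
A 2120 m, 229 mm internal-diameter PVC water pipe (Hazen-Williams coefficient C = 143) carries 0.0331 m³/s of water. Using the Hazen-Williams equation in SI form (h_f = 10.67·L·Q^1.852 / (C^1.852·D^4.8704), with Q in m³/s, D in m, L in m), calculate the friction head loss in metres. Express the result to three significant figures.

h_f ≈ 5.49 m

h_f = 10.67·2120·0.0331^1.852 / (143^1.852·0.229^4.8704) = 5.488 m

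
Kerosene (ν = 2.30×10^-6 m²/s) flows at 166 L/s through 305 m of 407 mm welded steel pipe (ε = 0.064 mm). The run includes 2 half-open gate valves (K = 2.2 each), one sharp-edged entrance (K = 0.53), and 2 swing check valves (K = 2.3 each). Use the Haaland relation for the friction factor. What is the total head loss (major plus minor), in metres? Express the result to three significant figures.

V = 4Q/(πD²) = 1.276 m/s; V²/2g = 0.08298 m
Re = 2.26×10^5, ε/D = 1.57×10^-4 → f = 0.01631 (Haaland)
Major: h_f = f(L/D)·V²/2g = 0.01631·749.4·0.08298 = 1.014 m
Minor: ΣK = 9.53; h_m = ΣK·V²/2g = 0.7908 m
Total H_L = 1.014 + 0.7908 = 1.805 m

H_L ≈ 1.80 m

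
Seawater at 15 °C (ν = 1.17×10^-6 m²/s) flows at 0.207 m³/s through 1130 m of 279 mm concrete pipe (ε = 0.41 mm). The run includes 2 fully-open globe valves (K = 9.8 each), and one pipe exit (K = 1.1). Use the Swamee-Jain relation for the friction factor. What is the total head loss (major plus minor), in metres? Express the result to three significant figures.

H_L ≈ 64.1 m

V = 4Q/(πD²) = 3.386 m/s; V²/2g = 0.5843 m
Re = 8.07×10^5, ε/D = 0.00147 → f = 0.02199 (Swamee-Jain)
Major: h_f = f(L/D)·V²/2g = 0.02199·4050·0.5843 = 52.04 m
Minor: ΣK = 20.7; h_m = ΣK·V²/2g = 12.10 m
Total H_L = 52.04 + 12.10 = 64.14 m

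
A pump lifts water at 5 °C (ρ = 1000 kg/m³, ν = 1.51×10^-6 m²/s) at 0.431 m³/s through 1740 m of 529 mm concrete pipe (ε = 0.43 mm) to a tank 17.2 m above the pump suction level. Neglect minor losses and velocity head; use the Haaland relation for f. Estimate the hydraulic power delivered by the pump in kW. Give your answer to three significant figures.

P_hyd ≈ 125 kW

V = 4Q/(πD²) = 1.961 m/s; Re = 6.87×10^5; ε/D = 8.13×10^-4; f = 0.01916
h_f = f(L/D)V²/2g = 12.35 m
Total head H = z + h_f = 17.2 + 12.35 = 29.55 m
P_hyd = ρgQH = 1000·9.81·0.431·29.55 = 125.0 kW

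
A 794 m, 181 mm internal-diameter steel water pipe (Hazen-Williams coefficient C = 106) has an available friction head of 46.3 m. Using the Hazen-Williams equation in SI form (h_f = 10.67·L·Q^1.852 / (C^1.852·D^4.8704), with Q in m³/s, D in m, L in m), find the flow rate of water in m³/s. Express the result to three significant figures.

Q ≈ 0.0710 m³/s

Rearranging: Q = [h_f·C^1.852·D^4.8704 / (10.67·L)]^(1/1.852)
Q = [46.3·106^1.852·0.181^4.8704 / (10.67·794)]^0.540 = 0.07105 m³/s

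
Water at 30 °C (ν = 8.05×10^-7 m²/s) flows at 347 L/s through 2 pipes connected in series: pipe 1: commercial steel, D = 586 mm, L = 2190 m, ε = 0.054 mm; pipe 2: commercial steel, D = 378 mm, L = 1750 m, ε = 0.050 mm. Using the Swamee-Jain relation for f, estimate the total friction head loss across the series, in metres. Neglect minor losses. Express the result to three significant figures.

H ≈ 35.0 m

Pipe 1: V = 1.287 m/s, Re = 9.37×10^5, ε/D = 9.22×10^-5, f = 0.01347, h_1 = f(L/D)V²/2g = 4.246 m
Pipe 2: V = 3.092 m/s, Re = 1.45×10^6, ε/D = 1.32×10^-4, f = 0.01363, h_2 = f(L/D)V²/2g = 30.74 m
Series → Q common, losses add: H = Σh = 34.99 m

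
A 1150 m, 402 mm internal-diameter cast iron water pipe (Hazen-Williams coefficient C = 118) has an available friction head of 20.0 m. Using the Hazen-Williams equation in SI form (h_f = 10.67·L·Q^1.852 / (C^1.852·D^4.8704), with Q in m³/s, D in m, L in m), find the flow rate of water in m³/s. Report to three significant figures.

Q ≈ 0.336 m³/s

Rearranging: Q = [h_f·C^1.852·D^4.8704 / (10.67·L)]^(1/1.852)
Q = [20.0·118^1.852·0.402^4.8704 / (10.67·1150)]^0.540 = 0.3356 m³/s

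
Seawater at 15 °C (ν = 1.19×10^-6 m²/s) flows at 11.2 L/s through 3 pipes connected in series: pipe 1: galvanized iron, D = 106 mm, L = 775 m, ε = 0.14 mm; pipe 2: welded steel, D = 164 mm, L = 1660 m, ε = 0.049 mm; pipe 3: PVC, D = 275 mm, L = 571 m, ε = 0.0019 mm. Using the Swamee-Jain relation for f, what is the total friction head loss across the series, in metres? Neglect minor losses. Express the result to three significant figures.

Pipe 1: V = 1.269 m/s, Re = 1.13×10^5, ε/D = 0.00132, f = 0.02318, h_1 = f(L/D)V²/2g = 13.91 m
Pipe 2: V = 0.5302 m/s, Re = 7.31×10^4, ε/D = 2.99×10^-4, f = 0.02049, h_2 = f(L/D)V²/2g = 2.972 m
Pipe 3: V = 0.1886 m/s, Re = 4.36×10^4, ε/D = 6.91×10^-6, f = 0.02145, h_3 = f(L/D)V²/2g = 0.08070 m
Series → Q common, losses add: H = Σh = 16.96 m

H ≈ 17.0 m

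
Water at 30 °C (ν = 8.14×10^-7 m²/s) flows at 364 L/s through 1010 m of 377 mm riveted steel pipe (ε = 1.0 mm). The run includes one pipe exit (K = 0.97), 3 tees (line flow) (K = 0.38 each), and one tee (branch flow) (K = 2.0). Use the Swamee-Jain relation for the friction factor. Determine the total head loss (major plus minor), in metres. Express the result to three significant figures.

H_L ≈ 39.2 m

V = 4Q/(πD²) = 3.261 m/s; V²/2g = 0.5419 m
Re = 1.51×10^6, ε/D = 0.00265 → f = 0.02544 (Swamee-Jain)
Major: h_f = f(L/D)·V²/2g = 0.02544·2679·0.5419 = 36.93 m
Minor: ΣK = 4.11; h_m = ΣK·V²/2g = 2.227 m
Total H_L = 36.93 + 2.227 = 39.16 m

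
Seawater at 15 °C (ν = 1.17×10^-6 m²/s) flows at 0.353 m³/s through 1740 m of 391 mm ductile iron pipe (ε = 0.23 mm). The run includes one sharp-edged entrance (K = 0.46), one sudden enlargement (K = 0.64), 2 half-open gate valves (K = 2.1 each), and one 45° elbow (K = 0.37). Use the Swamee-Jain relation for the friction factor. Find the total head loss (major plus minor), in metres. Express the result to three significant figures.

H_L ≈ 37.5 m

V = 4Q/(πD²) = 2.940 m/s; V²/2g = 0.4405 m
Re = 9.82×10^5, ε/D = 5.88×10^-4 → f = 0.01788 (Swamee-Jain)
Major: h_f = f(L/D)·V²/2g = 0.01788·4450·0.4405 = 35.05 m
Minor: ΣK = 5.67; h_m = ΣK·V²/2g = 2.498 m
Total H_L = 35.05 + 2.498 = 37.55 m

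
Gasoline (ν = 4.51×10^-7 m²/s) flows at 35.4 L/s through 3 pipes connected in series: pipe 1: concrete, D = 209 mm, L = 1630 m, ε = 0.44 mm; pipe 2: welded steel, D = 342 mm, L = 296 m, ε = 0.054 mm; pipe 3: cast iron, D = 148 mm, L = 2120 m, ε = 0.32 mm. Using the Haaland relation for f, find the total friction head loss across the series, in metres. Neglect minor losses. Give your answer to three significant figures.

H ≈ 85.1 m

Pipe 1: V = 1.032 m/s, Re = 4.78×10^5, ε/D = 0.00211, f = 0.02412, h_1 = f(L/D)V²/2g = 10.21 m
Pipe 2: V = 0.3854 m/s, Re = 2.92×10^5, ε/D = 1.58×10^-4, f = 0.01577, h_2 = f(L/D)V²/2g = 0.1033 m
Pipe 3: V = 2.058 m/s, Re = 6.75×10^5, ε/D = 0.00216, f = 0.02419, h_3 = f(L/D)V²/2g = 74.78 m
Series → Q common, losses add: H = Σh = 85.09 m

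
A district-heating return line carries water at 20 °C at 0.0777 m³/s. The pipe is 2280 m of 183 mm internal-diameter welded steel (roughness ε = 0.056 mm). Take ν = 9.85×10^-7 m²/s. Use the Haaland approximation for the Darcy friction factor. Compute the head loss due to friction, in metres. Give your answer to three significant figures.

V = 4Q/(πD²) = 4·0.0777/(π·0.183²) = 2.954 m/s
Re = VD/ν = 2.954·0.183/9.85×10^-7 = 5.49×10^5 → turbulent
ε/D = 0.056/183 = 3.06×10^-4
Haaland: f = 0.01611
h_f = f(L/D)V²/(2g) = 0.01611·(2280/0.183)·2.954²/(2·9.81) = 89.28 m

h_f ≈ 89.3 m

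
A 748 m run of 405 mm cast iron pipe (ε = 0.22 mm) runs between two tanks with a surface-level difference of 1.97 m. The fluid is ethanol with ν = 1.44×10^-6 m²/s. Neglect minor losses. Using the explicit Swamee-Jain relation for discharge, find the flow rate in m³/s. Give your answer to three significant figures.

Q ≈ 0.137 m³/s

Swamee-Jain (Type II): Q = -0.965·√(gD⁵h_f/L)·ln[ε/(3.7D) + √(3.17ν²L/(gD³h_f))]
√(gD⁵h_f/L) = √(9.81·0.405⁵·1.97/748) = 0.01678
ε/(3.7D) = 1.47×10^-4; √(3.17ν²L/(gD³h_f)) = 6.19×10^-5
Q = -0.965·0.01678·ln(2.087×10^-4) = 0.1372 m³/s
Check: V = 1.07 m/s, Re = 3.00×10^5, f = 0.01857, h_f = 1.98 m ≈ 1.97 m ✓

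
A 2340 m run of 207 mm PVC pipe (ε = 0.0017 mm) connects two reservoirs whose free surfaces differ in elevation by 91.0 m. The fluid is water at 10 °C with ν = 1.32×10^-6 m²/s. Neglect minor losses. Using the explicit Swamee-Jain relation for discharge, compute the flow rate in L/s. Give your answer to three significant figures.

Q ≈ 117 L/s

Swamee-Jain (Type II): Q = -0.965·√(gD⁵h_f/L)·ln[ε/(3.7D) + √(3.17ν²L/(gD³h_f))]
√(gD⁵h_f/L) = √(9.81·0.207⁵·91.0/2340) = 0.01204
ε/(3.7D) = 2.22×10^-6; √(3.17ν²L/(gD³h_f)) = 4.04×10^-5
Q = -0.965·0.01204·ln(4.262×10^-5) = 0.1169 m³/s
Check: V = 3.47 m/s, Re = 5.45×10^5, f = 0.01303, h_f = 90.6 m ≈ 91.0 m ✓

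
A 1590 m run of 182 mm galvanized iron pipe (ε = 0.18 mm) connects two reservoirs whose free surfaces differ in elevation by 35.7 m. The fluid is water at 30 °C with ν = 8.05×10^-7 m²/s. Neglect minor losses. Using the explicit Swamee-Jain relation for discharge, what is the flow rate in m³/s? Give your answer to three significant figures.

Q ≈ 0.0518 m³/s

Swamee-Jain (Type II): Q = -0.965·√(gD⁵h_f/L)·ln[ε/(3.7D) + √(3.17ν²L/(gD³h_f))]
√(gD⁵h_f/L) = √(9.81·0.182⁵·35.7/1590) = 0.006632
ε/(3.7D) = 2.67×10^-4; √(3.17ν²L/(gD³h_f)) = 3.93×10^-5
Q = -0.965·0.006632·ln(3.066×10^-4) = 0.05177 m³/s
Check: V = 1.99 m/s, Re = 4.50×10^5, f = 0.02038, h_f = 35.9 m ≈ 35.7 m ✓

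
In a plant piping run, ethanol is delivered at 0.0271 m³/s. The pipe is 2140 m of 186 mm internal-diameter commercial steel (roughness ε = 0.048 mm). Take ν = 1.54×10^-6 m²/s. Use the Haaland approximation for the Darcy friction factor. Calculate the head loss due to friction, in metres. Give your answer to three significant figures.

h_f ≈ 10.8 m

V = 4Q/(πD²) = 4·0.0271/(π·0.186²) = 0.9974 m/s
Re = VD/ν = 0.9974·0.186/1.54×10^-6 = 1.20×10^5 → turbulent
ε/D = 0.048/186 = 2.58×10^-4
Haaland: f = 0.01847
h_f = f(L/D)V²/(2g) = 0.01847·(2140/0.186)·0.9974²/(2·9.81) = 10.77 m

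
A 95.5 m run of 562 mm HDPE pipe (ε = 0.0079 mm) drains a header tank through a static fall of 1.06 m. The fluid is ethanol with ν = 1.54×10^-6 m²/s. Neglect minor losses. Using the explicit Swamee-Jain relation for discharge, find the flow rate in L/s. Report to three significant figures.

Q ≈ 804 L/s

Swamee-Jain (Type II): Q = -0.965·√(gD⁵h_f/L)·ln[ε/(3.7D) + √(3.17ν²L/(gD³h_f))]
√(gD⁵h_f/L) = √(9.81·0.562⁵·1.06/95.5) = 0.07813
ε/(3.7D) = 3.80×10^-6; √(3.17ν²L/(gD³h_f)) = 1.97×10^-5
Q = -0.965·0.07813·ln(2.352×10^-5) = 0.8036 m³/s
Check: V = 3.24 m/s, Re = 1.18×10^6, f = 0.01166, h_f = 1.06 m ≈ 1.06 m ✓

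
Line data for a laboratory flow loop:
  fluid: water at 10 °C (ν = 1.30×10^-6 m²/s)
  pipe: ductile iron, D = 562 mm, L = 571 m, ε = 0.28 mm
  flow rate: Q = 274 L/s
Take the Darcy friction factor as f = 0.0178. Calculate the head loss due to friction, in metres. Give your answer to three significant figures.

V = 4Q/(πD²) = 4·0.274/(π·0.562²) = 1.105 m/s
h_f = f(L/D)V²/(2g) = 0.01780·(571/0.562)·1.105²/(2·9.81) = 1.125 m

h_f ≈ 1.12 m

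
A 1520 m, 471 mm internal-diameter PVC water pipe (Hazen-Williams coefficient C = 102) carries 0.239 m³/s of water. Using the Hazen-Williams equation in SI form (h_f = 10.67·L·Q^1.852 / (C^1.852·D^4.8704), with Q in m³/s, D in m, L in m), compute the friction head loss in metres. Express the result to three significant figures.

h_f ≈ 8.54 m

h_f = 10.67·1520·0.239^1.852 / (102^1.852·0.471^4.8704) = 8.539 m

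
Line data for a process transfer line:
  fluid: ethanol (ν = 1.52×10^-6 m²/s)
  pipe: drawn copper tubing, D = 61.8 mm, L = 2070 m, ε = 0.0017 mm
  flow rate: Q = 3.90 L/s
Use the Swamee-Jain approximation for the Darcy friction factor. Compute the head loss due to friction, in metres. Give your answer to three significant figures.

V = 4Q/(πD²) = 4·0.00390/(π·0.0618²) = 1.300 m/s
Re = VD/ν = 1.300·0.0618/1.52×10^-6 = 5.29×10^4 → turbulent
ε/D = 0.0017/61.8 = 2.75×10^-5
Swamee-Jain: f = 0.02062
h_f = f(L/D)V²/(2g) = 0.02062·(2070/0.0618)·1.300²/(2·9.81) = 59.51 m

h_f ≈ 59.5 m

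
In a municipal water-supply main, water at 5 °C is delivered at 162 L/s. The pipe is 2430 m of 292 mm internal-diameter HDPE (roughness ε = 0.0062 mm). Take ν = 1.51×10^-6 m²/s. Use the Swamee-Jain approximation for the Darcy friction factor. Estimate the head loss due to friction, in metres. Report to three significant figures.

V = 4Q/(πD²) = 4·0.162/(π·0.292²) = 2.419 m/s
Re = VD/ν = 2.419·0.292/1.51×10^-6 = 4.68×10^5 → turbulent
ε/D = 0.0062/292 = 2.12×10^-5
Swamee-Jain: f = 0.01357
h_f = f(L/D)V²/(2g) = 0.01357·(2430/0.292)·2.419²/(2·9.81) = 33.68 m

h_f ≈ 33.7 m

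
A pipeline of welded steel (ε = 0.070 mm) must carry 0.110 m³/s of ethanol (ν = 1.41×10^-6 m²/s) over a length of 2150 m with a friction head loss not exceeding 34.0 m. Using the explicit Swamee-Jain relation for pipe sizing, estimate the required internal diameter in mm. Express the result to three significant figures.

D ≈ 257 mm

Swamee-Jain (Type III): D = 0.66·[ε^1.25·(LQ²/(gh_f))^4.75 + ν·Q^9.4·(L/(gh_f))^5.2]^0.04
LQ²/(gh_f) = 0.07800; L/(gh_f) = 6.446
Term 1 = ε^1.25·(…)^4.75 = 3.50×10^-11; Term 2 = ν·Q^9.4·(…)^5.2 = 2.22×10^-11
D = 0.66·(3.50×10^-11 + 2.22×10^-11)^0.04 = 0.2569 m = 257 mm
Check: V = 2.12 m/s, Re = 3.87×10^5, f = 0.01648, h_f = 31.6 m ≈ 34.0 m ✓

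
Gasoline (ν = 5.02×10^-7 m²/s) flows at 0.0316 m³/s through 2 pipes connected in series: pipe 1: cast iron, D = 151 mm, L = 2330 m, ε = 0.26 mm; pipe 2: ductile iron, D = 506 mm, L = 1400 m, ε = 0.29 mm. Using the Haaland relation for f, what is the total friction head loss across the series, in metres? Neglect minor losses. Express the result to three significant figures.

Pipe 1: V = 1.765 m/s, Re = 5.31×10^5, ε/D = 0.00172, f = 0.02290, h_1 = f(L/D)V²/2g = 56.07 m
Pipe 2: V = 0.1571 m/s, Re = 1.58×10^5, ε/D = 5.73×10^-4, f = 0.01940, h_2 = f(L/D)V²/2g = 0.06755 m
Series → Q common, losses add: H = Σh = 56.14 m

H ≈ 56.1 m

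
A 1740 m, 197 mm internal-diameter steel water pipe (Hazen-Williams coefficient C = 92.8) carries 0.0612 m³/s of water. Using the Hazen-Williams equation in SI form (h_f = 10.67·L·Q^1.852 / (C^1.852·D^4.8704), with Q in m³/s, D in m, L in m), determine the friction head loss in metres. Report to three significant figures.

h_f = 10.67·1740·0.0612^1.852 / (92.8^1.852·0.197^4.8704) = 65.18 m

h_f ≈ 65.2 m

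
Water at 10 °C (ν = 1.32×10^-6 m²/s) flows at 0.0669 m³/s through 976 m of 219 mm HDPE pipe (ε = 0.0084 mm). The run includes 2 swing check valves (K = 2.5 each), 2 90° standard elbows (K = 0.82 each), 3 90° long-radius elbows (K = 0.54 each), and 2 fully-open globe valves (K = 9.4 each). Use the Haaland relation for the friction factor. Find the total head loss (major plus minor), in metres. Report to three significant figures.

V = 4Q/(πD²) = 1.776 m/s; V²/2g = 0.1608 m
Re = 2.95×10^5, ε/D = 3.84×10^-5 → f = 0.01472 (Haaland)
Major: h_f = f(L/D)·V²/2g = 0.01472·4457·0.1608 = 10.55 m
Minor: ΣK = 27.1; h_m = ΣK·V²/2g = 4.350 m
Total H_L = 10.55 + 4.350 = 14.90 m

H_L ≈ 14.9 m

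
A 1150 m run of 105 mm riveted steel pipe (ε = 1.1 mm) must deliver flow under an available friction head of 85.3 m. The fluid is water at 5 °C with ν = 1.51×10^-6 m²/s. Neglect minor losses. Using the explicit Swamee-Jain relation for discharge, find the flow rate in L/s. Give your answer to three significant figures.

Swamee-Jain (Type II): Q = -0.965·√(gD⁵h_f/L)·ln[ε/(3.7D) + √(3.17ν²L/(gD³h_f))]
√(gD⁵h_f/L) = √(9.81·0.105⁵·85.3/1150) = 0.003047
ε/(3.7D) = 0.00283; √(3.17ν²L/(gD³h_f)) = 9.26×10^-5
Q = -0.965·0.003047·ln(0.002924) = 0.01716 m³/s
Check: V = 1.98 m/s, Re = 1.38×10^5, f = 0.03913, h_f = 85.8 m ≈ 85.3 m ✓

Q ≈ 17.2 L/s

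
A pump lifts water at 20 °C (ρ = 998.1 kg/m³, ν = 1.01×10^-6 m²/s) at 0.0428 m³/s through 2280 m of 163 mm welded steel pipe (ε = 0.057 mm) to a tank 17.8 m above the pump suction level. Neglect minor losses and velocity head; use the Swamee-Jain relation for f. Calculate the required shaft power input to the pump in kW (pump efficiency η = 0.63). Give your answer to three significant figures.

P_shaft ≈ 46.3 kW

V = 4Q/(πD²) = 2.051 m/s; Re = 3.31×10^5; ε/D = 3.50×10^-4; f = 0.01726
h_f = f(L/D)V²/2g = 51.76 m
Total head H = z + h_f = 17.8 + 51.76 = 69.56 m
P_hyd = ρgQH = 998.1·9.81·0.0428·69.56 = 29.15 kW
P_shaft = P_hyd/η = 29.15/0.63 = 46.27 kW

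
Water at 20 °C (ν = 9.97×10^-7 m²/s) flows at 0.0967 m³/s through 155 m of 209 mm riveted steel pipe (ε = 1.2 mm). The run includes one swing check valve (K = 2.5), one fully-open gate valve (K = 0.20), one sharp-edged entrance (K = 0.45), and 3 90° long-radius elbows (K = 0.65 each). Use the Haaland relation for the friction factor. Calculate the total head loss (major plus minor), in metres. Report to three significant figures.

V = 4Q/(πD²) = 2.819 m/s; V²/2g = 0.4049 m
Re = 5.91×10^5, ε/D = 0.00574 → f = 0.03188 (Haaland)
Major: h_f = f(L/D)·V²/2g = 0.03188·741.6·0.4049 = 9.574 m
Minor: ΣK = 5.10; h_m = ΣK·V²/2g = 2.065 m
Total H_L = 9.574 + 2.065 = 11.64 m

H_L ≈ 11.6 m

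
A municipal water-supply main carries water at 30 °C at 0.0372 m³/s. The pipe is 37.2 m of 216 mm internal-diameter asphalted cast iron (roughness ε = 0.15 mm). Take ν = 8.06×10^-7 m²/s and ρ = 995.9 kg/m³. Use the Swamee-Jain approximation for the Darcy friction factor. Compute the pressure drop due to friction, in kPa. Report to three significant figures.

V = 4Q/(πD²) = 4·0.0372/(π·0.216²) = 1.015 m/s
Re = VD/ν = 1.015·0.216/8.06×10^-7 = 2.72×10^5 → turbulent
ε/D = 0.15/216 = 6.94×10^-4
Swamee-Jain: f = 0.01948
h_f = f(L/D)V²/(2g) = 0.01948·(37.2/0.216)·1.015²/(2·9.81) = 0.1762 m
Δp = ρg·h_f = 995.9·9.81·0.1762 = 1.721 kPa

Δp ≈ 1.72 kPa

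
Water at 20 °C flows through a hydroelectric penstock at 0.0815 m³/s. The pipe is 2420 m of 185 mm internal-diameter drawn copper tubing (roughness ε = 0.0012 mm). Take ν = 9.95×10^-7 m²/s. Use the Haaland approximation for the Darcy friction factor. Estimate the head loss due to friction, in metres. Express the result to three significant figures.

h_f ≈ 78.9 m

V = 4Q/(πD²) = 4·0.0815/(π·0.185²) = 3.032 m/s
Re = VD/ν = 3.032·0.185/9.95×10^-7 = 5.64×10^5 → turbulent
ε/D = 0.0012/185 = 6.49×10^-6
Haaland: f = 0.01287
h_f = f(L/D)V²/(2g) = 0.01287·(2420/0.185)·3.032²/(2·9.81) = 78.85 m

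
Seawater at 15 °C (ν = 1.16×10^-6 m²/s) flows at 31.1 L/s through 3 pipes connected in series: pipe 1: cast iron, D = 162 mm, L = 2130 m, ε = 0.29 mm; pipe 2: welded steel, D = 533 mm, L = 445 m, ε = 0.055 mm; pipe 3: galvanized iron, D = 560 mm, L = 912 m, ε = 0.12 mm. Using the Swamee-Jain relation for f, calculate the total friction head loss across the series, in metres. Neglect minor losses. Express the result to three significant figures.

H ≈ 36.4 m

Pipe 1: V = 1.509 m/s, Re = 2.11×10^5, ε/D = 0.00179, f = 0.02383, h_1 = f(L/D)V²/2g = 36.35 m
Pipe 2: V = 0.1394 m/s, Re = 6.40×10^4, ε/D = 1.03×10^-4, f = 0.02013, h_2 = f(L/D)V²/2g = 0.01664 m
Pipe 3: V = 0.1263 m/s, Re = 6.10×10^4, ε/D = 2.14×10^-4, f = 0.02080, h_3 = f(L/D)V²/2g = 0.02753 m
Series → Q common, losses add: H = Σh = 36.40 m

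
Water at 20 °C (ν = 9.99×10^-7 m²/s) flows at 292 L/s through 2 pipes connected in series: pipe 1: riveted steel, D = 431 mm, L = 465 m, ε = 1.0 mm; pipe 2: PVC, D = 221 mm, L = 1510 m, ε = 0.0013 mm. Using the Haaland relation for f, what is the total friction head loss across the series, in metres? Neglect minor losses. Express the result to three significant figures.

Pipe 1: V = 2.001 m/s, Re = 8.63×10^5, ε/D = 0.00232, f = 0.02459, h_1 = f(L/D)V²/2g = 5.417 m
Pipe 2: V = 7.612 m/s, Re = 1.68×10^6, ε/D = 5.88×10^-6, f = 0.01078, h_2 = f(L/D)V²/2g = 217.6 m
Series → Q common, losses add: H = Σh = 223.0 m

H ≈ 223 m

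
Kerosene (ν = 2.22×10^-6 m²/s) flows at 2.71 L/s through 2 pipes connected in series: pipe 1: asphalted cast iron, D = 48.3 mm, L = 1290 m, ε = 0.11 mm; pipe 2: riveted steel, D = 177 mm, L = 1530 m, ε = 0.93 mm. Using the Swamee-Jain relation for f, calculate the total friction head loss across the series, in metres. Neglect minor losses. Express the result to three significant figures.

Pipe 1: V = 1.479 m/s, Re = 3.22×10^4, ε/D = 0.00228, f = 0.02871, h_1 = f(L/D)V²/2g = 85.48 m
Pipe 2: V = 0.1101 m/s, Re = 8780, ε/D = 0.00525, f = 0.03946, h_2 = f(L/D)V²/2g = 0.2109 m
Series → Q common, losses add: H = Σh = 85.69 m

H ≈ 85.7 m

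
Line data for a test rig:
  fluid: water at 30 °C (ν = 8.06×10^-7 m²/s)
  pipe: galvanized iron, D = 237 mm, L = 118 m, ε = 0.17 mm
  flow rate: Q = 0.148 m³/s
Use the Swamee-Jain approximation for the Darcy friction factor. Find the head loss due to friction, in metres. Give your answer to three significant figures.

h_f ≈ 5.32 m

V = 4Q/(πD²) = 4·0.148/(π·0.237²) = 3.355 m/s
Re = VD/ν = 3.355·0.237/8.06×10^-7 = 9.86×10^5 → turbulent
ε/D = 0.17/237 = 7.17×10^-4
Swamee-Jain: f = 0.01863
h_f = f(L/D)V²/(2g) = 0.01863·(118/0.237)·3.355²/(2·9.81) = 5.320 m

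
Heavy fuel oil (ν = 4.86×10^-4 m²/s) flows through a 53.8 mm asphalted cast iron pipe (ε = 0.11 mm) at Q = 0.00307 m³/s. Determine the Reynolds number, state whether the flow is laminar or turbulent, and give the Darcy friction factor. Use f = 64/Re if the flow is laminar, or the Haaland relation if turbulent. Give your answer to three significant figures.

V = 4Q/(πD²) = 1.350 m/s
Re = VD/ν = 1.350·0.0538/4.86×10^-4 = 149
Re < 2300 → laminar → f = 64/Re = 0.4281

Re ≈ 149; laminar; f = 64/Re ≈ 0.428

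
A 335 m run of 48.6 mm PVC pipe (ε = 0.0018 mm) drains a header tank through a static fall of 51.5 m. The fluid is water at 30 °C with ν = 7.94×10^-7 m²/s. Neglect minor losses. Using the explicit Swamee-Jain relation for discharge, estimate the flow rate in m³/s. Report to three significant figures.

Swamee-Jain (Type II): Q = -0.965·√(gD⁵h_f/L)·ln[ε/(3.7D) + √(3.17ν²L/(gD³h_f))]
√(gD⁵h_f/L) = √(9.81·0.0486⁵·51.5/335) = 6.394×10^-4
ε/(3.7D) = 1.00×10^-5; √(3.17ν²L/(gD³h_f)) = 1.07×10^-4
Q = -0.965·6.394×10^-4·ln(1.175×10^-4) = 0.005584 m³/s
Check: V = 3.01 m/s, Re = 1.84×10^5, f = 0.01610, h_f = 51.3 m ≈ 51.5 m ✓

Q ≈ 0.00558 m³/s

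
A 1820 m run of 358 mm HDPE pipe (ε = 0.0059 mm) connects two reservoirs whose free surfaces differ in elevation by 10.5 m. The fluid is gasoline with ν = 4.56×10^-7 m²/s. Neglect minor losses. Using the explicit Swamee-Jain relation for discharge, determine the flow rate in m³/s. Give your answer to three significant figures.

Swamee-Jain (Type II): Q = -0.965·√(gD⁵h_f/L)·ln[ε/(3.7D) + √(3.17ν²L/(gD³h_f))]
√(gD⁵h_f/L) = √(9.81·0.358⁵·10.5/1820) = 0.01824
ε/(3.7D) = 4.45×10^-6; √(3.17ν²L/(gD³h_f)) = 1.59×10^-5
Q = -0.965·0.01824·ln(2.039×10^-5) = 0.1901 m³/s
Check: V = 1.89 m/s, Re = 1.48×10^6, f = 0.01137, h_f = 10.5 m ≈ 10.5 m ✓

Q ≈ 0.190 m³/s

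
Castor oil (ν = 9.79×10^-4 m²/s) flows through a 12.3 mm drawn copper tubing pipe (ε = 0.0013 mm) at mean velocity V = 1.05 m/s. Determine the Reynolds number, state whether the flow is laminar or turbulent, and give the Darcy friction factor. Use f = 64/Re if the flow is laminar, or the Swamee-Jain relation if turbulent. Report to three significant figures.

Re ≈ 13.2; laminar; f = 64/Re ≈ 4.85

Re = VD/ν = 1.050·0.0123/9.79×10^-4 = 13.2
Re < 2300 → laminar → f = 64/Re = 4.851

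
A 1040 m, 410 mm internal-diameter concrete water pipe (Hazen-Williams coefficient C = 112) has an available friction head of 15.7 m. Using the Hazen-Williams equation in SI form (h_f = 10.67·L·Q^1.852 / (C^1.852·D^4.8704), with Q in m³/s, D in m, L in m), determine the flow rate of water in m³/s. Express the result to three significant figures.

Rearranging: Q = [h_f·C^1.852·D^4.8704 / (10.67·L)]^(1/1.852)
Q = [15.7·112^1.852·0.410^4.8704 / (10.67·1040)]^0.540 = 0.3108 m³/s

Q ≈ 0.311 m³/s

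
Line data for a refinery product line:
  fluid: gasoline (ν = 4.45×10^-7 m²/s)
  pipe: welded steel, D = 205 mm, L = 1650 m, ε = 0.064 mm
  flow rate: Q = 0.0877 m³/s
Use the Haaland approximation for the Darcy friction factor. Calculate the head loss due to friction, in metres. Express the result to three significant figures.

h_f ≈ 45.2 m

V = 4Q/(πD²) = 4·0.0877/(π·0.205²) = 2.657 m/s
Re = VD/ν = 2.657·0.205/4.45×10^-7 = 1.22×10^6 → turbulent
ε/D = 0.064/205 = 3.12×10^-4
Haaland: f = 0.01561
h_f = f(L/D)V²/(2g) = 0.01561·(1650/0.205)·2.657²/(2·9.81) = 45.20 m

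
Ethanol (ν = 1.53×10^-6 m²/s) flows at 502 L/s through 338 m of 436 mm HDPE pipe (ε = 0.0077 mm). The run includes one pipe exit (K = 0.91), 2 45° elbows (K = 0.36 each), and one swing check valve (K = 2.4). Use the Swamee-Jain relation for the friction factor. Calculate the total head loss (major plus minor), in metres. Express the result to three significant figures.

H_L ≈ 7.73 m

V = 4Q/(πD²) = 3.362 m/s; V²/2g = 0.5762 m
Re = 9.58×10^5, ε/D = 1.77×10^-5 → f = 0.01210 (Swamee-Jain)
Major: h_f = f(L/D)·V²/2g = 0.01210·775.2·0.5762 = 5.406 m
Minor: ΣK = 4.03; h_m = ΣK·V²/2g = 2.322 m
Total H_L = 5.406 + 2.322 = 7.729 m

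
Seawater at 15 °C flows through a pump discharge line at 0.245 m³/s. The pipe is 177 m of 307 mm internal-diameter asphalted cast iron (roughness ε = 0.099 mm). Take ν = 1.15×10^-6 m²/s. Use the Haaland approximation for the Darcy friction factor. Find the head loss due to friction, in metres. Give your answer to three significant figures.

h_f ≈ 5.11 m

V = 4Q/(πD²) = 4·0.245/(π·0.307²) = 3.310 m/s
Re = VD/ν = 3.310·0.307/1.15×10^-6 = 8.84×10^5 → turbulent
ε/D = 0.099/307 = 3.22×10^-4
Haaland: f = 0.01588
h_f = f(L/D)V²/(2g) = 0.01588·(177/0.307)·3.310²/(2·9.81) = 5.111 m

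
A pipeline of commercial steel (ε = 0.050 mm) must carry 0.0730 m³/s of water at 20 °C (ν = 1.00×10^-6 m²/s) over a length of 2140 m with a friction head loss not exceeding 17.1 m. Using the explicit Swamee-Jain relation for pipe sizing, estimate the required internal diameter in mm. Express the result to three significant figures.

D ≈ 248 mm

Swamee-Jain (Type III): D = 0.66·[ε^1.25·(LQ²/(gh_f))^4.75 + ν·Q^9.4·(L/(gh_f))^5.2]^0.04
LQ²/(gh_f) = 0.06798; L/(gh_f) = 12.76
Term 1 = ε^1.25·(…)^4.75 = 1.20×10^-11; Term 2 = ν·Q^9.4·(…)^5.2 = 1.16×10^-11
D = 0.66·(1.20×10^-11 + 1.16×10^-11)^0.04 = 0.2480 m = 248 mm
Check: V = 1.51 m/s, Re = 3.75×10^5, f = 0.01595, h_f = 16.0 m ≈ 17.1 m ✓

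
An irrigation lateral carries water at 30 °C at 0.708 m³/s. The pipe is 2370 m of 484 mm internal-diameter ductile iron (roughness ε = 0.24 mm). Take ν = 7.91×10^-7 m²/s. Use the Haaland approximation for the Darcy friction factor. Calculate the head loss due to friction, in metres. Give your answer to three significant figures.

V = 4Q/(πD²) = 4·0.708/(π·0.484²) = 3.848 m/s
Re = VD/ν = 3.848·0.484/7.91×10^-7 = 2.35×10^6 → turbulent
ε/D = 0.24/484 = 4.96×10^-4
Haaland: f = 0.01689
h_f = f(L/D)V²/(2g) = 0.01689·(2370/0.484)·3.848²/(2·9.81) = 62.44 m

h_f ≈ 62.4 m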